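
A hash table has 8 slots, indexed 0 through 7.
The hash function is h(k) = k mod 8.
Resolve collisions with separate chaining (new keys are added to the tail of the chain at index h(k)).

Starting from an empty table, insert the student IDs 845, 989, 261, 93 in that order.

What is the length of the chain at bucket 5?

845 -> bucket 5
989 -> bucket 5 (collision)
261 -> bucket 5 (collision)
93 -> bucket 5 (collision)
Final buckets:
0: .
1: .
2: .
3: .
4: .
5: 845 -> 989 -> 261 -> 93
6: .
7: .

4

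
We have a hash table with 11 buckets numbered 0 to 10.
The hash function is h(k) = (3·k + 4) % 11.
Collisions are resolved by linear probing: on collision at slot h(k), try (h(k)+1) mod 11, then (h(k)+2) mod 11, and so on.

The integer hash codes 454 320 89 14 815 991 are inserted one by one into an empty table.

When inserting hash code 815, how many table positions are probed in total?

Insert 454: h=2, slot 2 empty -> index 2.
Insert 320: h=7, slot 7 empty -> index 7.
Insert 89: h=7, slot 7 occupied -> index 8.
Insert 14: h=2, slot 2 occupied -> index 3.
Insert 815: h=7, slots 7,8 occupied -> index 9.
Insert 991: h=7, slots 7,8,9 occupied -> index 10.
Table: [∅, ∅, 454, 14, ∅, ∅, ∅, 320, 89, 815, 991]

3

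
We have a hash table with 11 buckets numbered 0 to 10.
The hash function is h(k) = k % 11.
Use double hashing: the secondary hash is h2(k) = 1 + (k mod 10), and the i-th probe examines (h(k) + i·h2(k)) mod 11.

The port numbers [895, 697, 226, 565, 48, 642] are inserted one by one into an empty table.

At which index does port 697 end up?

1

895: h=4 → slot 4
697: h=4, h2=8, probe 4,1 → slot 1
226: h=6 → slot 6
565: h=4, h2=6, probe 4,10 → slot 10
48: h=4, h2=9, probe 4,2 → slot 2
642: h=4, h2=3, probe 4,7 → slot 7
Table: [∅, 697, 48, ∅, 895, ∅, 226, 642, ∅, ∅, 565]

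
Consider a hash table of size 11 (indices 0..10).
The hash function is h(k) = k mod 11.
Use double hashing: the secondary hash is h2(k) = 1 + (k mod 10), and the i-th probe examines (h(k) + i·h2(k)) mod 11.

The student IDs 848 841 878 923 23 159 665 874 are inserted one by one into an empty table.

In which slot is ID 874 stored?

3

848: h=1 → slot 1
841: h=5 → slot 5
878: h=9 → slot 9
923: h=10 → slot 10
23: h=1, h2=4, probe 1,5,9,2 → slot 2
159: h=5, h2=10, probe 5,4 → slot 4
665: h=5, h2=6, probe 5,0 → slot 0
874: h=5, h2=5, probe 5,10,4,9,3 → slot 3
Table: [665, 848, 23, 874, 159, 841, -, -, -, 878, 923]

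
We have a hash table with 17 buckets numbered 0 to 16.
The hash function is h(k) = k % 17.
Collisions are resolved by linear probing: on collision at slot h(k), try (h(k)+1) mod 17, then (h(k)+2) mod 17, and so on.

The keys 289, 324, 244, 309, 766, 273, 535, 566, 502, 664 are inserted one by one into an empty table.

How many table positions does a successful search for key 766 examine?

2

Insert 289: h=0, slot 0 empty → index 0.
Insert 324: h=1, slot 1 empty → index 1.
Insert 244: h=6, slot 6 empty → index 6.
Insert 309: h=3, slot 3 empty → index 3.
Insert 766: h=1, slot 1 occupied → index 2.
Insert 273: h=1, slots 1,2,3 occupied → index 4.
Insert 535: h=8, slot 8 empty → index 8.
Insert 566: h=5, slot 5 empty → index 5.
Insert 502: h=9, slot 9 empty → index 9.
Insert 664: h=1, slots 1,2,3,4,5,6 occupied → index 7.
Table: [289, 324, 766, 309, 273, 566, 244, 664, 535, 502, _, _, _, _, _, _, _]
Lookup 766: h=1, probe 1,2 → found at 2.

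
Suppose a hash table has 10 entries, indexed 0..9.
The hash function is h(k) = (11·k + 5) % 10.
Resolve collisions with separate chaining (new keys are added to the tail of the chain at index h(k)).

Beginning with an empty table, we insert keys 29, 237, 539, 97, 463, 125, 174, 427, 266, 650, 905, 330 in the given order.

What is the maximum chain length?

Insert 29: h=4, bucket 4 empty → new chain.
Insert 237: h=2, bucket 2 empty → new chain.
Insert 539: h=4, bucket 4 nonempty → append to chain.
Insert 97: h=2, bucket 2 nonempty → append to chain.
Insert 463: h=8, bucket 8 empty → new chain.
Insert 125: h=0, bucket 0 empty → new chain.
Insert 174: h=9, bucket 9 empty → new chain.
Insert 427: h=2, bucket 2 nonempty → append to chain.
Insert 266: h=1, bucket 1 empty → new chain.
Insert 650: h=5, bucket 5 empty → new chain.
Insert 905: h=0, bucket 0 nonempty → append to chain.
Insert 330: h=5, bucket 5 nonempty → append to chain.
Final buckets:
0: 125 -> 905
1: 266
2: 237 -> 97 -> 427
3: _
4: 29 -> 539
5: 650 -> 330
6: _
7: _
8: 463
9: 174

3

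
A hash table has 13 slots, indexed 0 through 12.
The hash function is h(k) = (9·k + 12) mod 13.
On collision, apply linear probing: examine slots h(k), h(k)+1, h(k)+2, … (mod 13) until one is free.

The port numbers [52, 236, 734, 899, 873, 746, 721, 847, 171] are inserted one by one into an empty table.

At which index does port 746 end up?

52 hashes to 12; slot 12 is free -> place at 12.
236 hashes to 4; slot 4 is free -> place at 4.
734 hashes to 1; slot 1 is free -> place at 1.
899 hashes to 4; 4 taken -> place at 5.
873 hashes to 4; 4,5 taken -> place at 6.
746 hashes to 5; 5,6 taken -> place at 7.
721 hashes to 1; 1 taken -> place at 2.
847 hashes to 4; 4,5,6,7 taken -> place at 8.
171 hashes to 4; 4,5,6,7,8 taken -> place at 9.
Table: [-, 734, 721, -, 236, 899, 873, 746, 847, 171, -, -, 52]

7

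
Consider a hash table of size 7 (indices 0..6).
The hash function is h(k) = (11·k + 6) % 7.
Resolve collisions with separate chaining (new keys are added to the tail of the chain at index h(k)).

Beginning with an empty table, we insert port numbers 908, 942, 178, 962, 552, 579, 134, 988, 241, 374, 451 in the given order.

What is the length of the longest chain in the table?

908 -> bucket 5
942 -> bucket 1
178 -> bucket 4
962 -> bucket 4 (collision)
552 -> bucket 2
579 -> bucket 5 (collision)
134 -> bucket 3
988 -> bucket 3 (collision)
241 -> bucket 4 (collision)
374 -> bucket 4 (collision)
451 -> bucket 4 (collision)
Final buckets:
0: ∅
1: 942
2: 552
3: 134 -> 988
4: 178 -> 962 -> 241 -> 374 -> 451
5: 908 -> 579
6: ∅

5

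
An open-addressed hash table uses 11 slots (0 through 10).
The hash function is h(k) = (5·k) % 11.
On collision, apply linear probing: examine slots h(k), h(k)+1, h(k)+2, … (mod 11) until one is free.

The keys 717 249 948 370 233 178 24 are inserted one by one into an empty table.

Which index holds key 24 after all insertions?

5

717 hashes to 10; slot 10 is free => place at 10.
249 hashes to 2; slot 2 is free => place at 2.
948 hashes to 10; 10 taken => place at 0.
370 hashes to 2; 2 taken => place at 3.
233 hashes to 10; 10,0 taken => place at 1.
178 hashes to 10; 10,0,1,2,3 taken => place at 4.
24 hashes to 10; 10,0,1,2,3,4 taken => place at 5.
Table: [948, 233, 249, 370, 178, 24, ∅, ∅, ∅, ∅, 717]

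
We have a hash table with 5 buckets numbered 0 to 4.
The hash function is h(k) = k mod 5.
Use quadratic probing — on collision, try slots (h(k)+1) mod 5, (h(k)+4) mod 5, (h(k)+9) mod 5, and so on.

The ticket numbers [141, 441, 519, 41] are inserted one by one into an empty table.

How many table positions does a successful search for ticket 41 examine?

Insert 141: h=1, slot 1 empty → index 1.
Insert 441: h=1, slot 1 occupied → index 2.
Insert 519: h=4, slot 4 empty → index 4.
Insert 41: h=1, slots 1,2 occupied → index 0.
Table: [41, 141, 441, _, 519]
Lookup 41: h=1, probe 1,2,0 → found at 0.

3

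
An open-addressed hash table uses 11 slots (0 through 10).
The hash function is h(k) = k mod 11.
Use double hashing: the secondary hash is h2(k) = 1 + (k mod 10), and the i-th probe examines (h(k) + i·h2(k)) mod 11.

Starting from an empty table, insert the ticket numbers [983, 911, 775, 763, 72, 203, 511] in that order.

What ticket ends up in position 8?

763

983: h=4 => slot 4
911: h=9 => slot 9
775: h=5 => slot 5
763: h=4, h2=4, probe 4,8 => slot 8
72: h=6 => slot 6
203: h=5, h2=4, probe 5,9,2 => slot 2
511: h=5, h2=2, probe 5,7 => slot 7
Table: [∅, ∅, 203, ∅, 983, 775, 72, 511, 763, 911, ∅]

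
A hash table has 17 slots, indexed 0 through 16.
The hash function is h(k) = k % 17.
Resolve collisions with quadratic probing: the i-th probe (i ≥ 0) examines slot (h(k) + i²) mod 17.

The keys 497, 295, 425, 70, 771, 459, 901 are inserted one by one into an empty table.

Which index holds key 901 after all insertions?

497: h=4 -> slot 4
295: h=6 -> slot 6
425: h=0 -> slot 0
70: h=2 -> slot 2
771: h=6, probe 6,7 -> slot 7
459: h=0, probe 0,1 -> slot 1
901: h=0, probe 0,1,4,9 -> slot 9
Table: [425, 459, 70, ∅, 497, ∅, 295, 771, ∅, 901, ∅, ∅, ∅, ∅, ∅, ∅, ∅]

9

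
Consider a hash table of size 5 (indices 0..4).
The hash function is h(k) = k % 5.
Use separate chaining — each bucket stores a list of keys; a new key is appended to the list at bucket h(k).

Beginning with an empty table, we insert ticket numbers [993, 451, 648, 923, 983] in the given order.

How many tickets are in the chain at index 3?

4

993 -> bucket 3
451 -> bucket 1
648 -> bucket 3 (collision)
923 -> bucket 3 (collision)
983 -> bucket 3 (collision)
Final buckets:
0: ∅
1: 451
2: ∅
3: 993 -> 648 -> 923 -> 983
4: ∅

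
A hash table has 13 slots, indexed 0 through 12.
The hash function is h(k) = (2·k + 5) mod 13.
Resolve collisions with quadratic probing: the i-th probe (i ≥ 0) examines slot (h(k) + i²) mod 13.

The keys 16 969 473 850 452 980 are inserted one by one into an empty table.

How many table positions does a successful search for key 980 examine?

5

Insert 16: h=11, slot 11 empty => index 11.
Insert 969: h=6, slot 6 empty => index 6.
Insert 473: h=2, slot 2 empty => index 2.
Insert 850: h=2, slot 2 occupied => index 3.
Insert 452: h=12, slot 12 empty => index 12.
Insert 980: h=2, slots 2,3,6,11 occupied => index 5.
Table: [_, _, 473, 850, _, 980, 969, _, _, _, _, 16, 452]
Lookup 980: h=2, probe 2,3,6,11,5 → found at 5.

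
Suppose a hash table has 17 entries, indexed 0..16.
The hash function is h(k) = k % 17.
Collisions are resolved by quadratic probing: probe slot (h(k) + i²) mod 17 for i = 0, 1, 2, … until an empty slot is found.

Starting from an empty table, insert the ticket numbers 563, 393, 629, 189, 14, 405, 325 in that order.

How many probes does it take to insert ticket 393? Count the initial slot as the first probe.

563 hashes to 2; slot 2 is free -> place at 2.
393 hashes to 2; 2 taken -> place at 3.
629 hashes to 0; slot 0 is free -> place at 0.
189 hashes to 2; 2,3 taken -> place at 6.
14 hashes to 14; slot 14 is free -> place at 14.
405 hashes to 14; 14 taken -> place at 15.
325 hashes to 2; 2,3,6 taken -> place at 11.
Table: [629, _, 563, 393, _, _, 189, _, _, _, _, 325, _, _, 14, 405, _]

2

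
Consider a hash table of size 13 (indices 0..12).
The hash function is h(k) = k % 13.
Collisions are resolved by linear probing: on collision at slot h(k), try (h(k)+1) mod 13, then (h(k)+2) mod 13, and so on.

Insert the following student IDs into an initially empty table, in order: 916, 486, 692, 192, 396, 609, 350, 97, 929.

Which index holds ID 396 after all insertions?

Insert 916: h=6, slot 6 empty => index 6.
Insert 486: h=5, slot 5 empty => index 5.
Insert 692: h=3, slot 3 empty => index 3.
Insert 192: h=10, slot 10 empty => index 10.
Insert 396: h=6, slot 6 occupied => index 7.
Insert 609: h=11, slot 11 empty => index 11.
Insert 350: h=12, slot 12 empty => index 12.
Insert 97: h=6, slots 6,7 occupied => index 8.
Insert 929: h=6, slots 6,7,8 occupied => index 9.
Table: [∅, ∅, ∅, 692, ∅, 486, 916, 396, 97, 929, 192, 609, 350]

7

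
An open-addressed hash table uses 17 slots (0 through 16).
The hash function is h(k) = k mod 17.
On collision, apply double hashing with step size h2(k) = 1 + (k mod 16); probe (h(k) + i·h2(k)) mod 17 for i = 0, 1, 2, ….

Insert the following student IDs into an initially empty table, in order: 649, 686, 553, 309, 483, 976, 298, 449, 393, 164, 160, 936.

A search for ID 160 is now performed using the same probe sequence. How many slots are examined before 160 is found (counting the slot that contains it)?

4

649: h=3 => slot 3
686: h=6 => slot 6
553: h=9 => slot 9
309: h=3, h2=6, probe 3,9,15 => slot 15
483: h=7 => slot 7
976: h=7, h2=1, probe 7,8 => slot 8
298: h=9, h2=11, probe 9,3,14 => slot 14
449: h=7, h2=2, probe 7,9,11 => slot 11
393: h=2 => slot 2
164: h=11, h2=5, probe 11,16 => slot 16
160: h=7, h2=1, probe 7,8,9,10 => slot 10
936: h=1 => slot 1
Table: [-, 936, 393, 649, -, -, 686, 483, 976, 553, 160, 449, -, -, 298, 309, 164]
Lookup 160: h=7, h2=1, probe 7,8,9,10 → found at 10.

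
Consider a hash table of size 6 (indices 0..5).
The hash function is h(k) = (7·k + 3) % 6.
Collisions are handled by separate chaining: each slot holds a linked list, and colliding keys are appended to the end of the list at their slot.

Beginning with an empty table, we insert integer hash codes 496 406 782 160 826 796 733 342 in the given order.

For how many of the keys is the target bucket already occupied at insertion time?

4

496 -> bucket 1
406 -> bucket 1 (collision)
782 -> bucket 5
160 -> bucket 1 (collision)
826 -> bucket 1 (collision)
796 -> bucket 1 (collision)
733 -> bucket 4
342 -> bucket 3
Final buckets:
0: .
1: 496 -> 406 -> 160 -> 826 -> 796
2: .
3: 342
4: 733
5: 782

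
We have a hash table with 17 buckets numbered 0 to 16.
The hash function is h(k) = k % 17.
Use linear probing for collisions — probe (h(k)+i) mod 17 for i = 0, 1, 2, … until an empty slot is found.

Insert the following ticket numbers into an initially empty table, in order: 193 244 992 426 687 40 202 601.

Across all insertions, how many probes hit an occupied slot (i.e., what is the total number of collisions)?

14

193 hashes to 6; slot 6 is free → place at 6.
244 hashes to 6; 6 taken → place at 7.
992 hashes to 6; 6,7 taken → place at 8.
426 hashes to 1; slot 1 is free → place at 1.
687 hashes to 7; 7,8 taken → place at 9.
40 hashes to 6; 6,7,8,9 taken → place at 10.
202 hashes to 15; slot 15 is free → place at 15.
601 hashes to 6; 6,7,8,9,10 taken → place at 11.
Table: [—, 426, —, —, —, —, 193, 244, 992, 687, 40, 601, —, —, —, 202, —]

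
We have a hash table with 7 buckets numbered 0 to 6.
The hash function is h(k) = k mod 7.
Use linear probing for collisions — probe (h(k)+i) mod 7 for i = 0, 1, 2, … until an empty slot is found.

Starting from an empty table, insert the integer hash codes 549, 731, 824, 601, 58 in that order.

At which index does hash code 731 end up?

Insert 549: h=3, slot 3 empty → index 3.
Insert 731: h=3, slot 3 occupied → index 4.
Insert 824: h=5, slot 5 empty → index 5.
Insert 601: h=6, slot 6 empty → index 6.
Insert 58: h=2, slot 2 empty → index 2.
Table: [—, —, 58, 549, 731, 824, 601]

4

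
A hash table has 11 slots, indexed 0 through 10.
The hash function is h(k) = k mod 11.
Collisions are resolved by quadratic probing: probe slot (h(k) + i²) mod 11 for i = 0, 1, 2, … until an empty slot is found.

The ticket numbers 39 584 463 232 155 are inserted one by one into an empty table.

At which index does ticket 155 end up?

10

39 hashes to 6; slot 6 is free -> place at 6.
584 hashes to 1; slot 1 is free -> place at 1.
463 hashes to 1; 1 taken -> place at 2.
232 hashes to 1; 1,2 taken -> place at 5.
155 hashes to 1; 1,2,5 taken -> place at 10.
Table: [_, 584, 463, _, _, 232, 39, _, _, _, 155]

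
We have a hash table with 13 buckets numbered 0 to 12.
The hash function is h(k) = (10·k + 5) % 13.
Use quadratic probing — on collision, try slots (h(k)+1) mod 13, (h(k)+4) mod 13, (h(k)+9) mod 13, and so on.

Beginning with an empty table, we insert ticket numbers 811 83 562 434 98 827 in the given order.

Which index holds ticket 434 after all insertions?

811: h=3 → slot 3
83: h=3, probe 3,4 → slot 4
562: h=9 → slot 9
434: h=3, probe 3,4,7 → slot 7
98: h=10 → slot 10
827: h=7, probe 7,8 → slot 8
Table: [∅, ∅, ∅, 811, 83, ∅, ∅, 434, 827, 562, 98, ∅, ∅]

7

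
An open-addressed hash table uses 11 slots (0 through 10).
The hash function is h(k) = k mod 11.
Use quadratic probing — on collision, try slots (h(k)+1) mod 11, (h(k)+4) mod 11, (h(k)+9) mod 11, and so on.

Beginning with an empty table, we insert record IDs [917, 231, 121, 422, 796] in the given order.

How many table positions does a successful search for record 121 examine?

2

917: h=4 → slot 4
231: h=0 → slot 0
121: h=0, probe 0,1 → slot 1
422: h=4, probe 4,5 → slot 5
796: h=4, probe 4,5,8 → slot 8
Table: [231, 121, —, —, 917, 422, —, —, 796, —, —]
Lookup 121: h=0, probe 0,1 → found at 1.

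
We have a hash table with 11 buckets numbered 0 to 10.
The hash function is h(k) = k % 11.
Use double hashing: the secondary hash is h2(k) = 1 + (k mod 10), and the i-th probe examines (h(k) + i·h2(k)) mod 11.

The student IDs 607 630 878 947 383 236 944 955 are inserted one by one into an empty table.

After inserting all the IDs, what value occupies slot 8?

944

Insert 607: h=2, slot 2 empty -> index 2.
Insert 630: h=3, slot 3 empty -> index 3.
Insert 878: h=9, slot 9 empty -> index 9.
Insert 947: h=1, slot 1 empty -> index 1.
Insert 383: h=9, h2=4, slots 9,2 occupied -> index 6.
Insert 236: h=5, slot 5 empty -> index 5.
Insert 944: h=9, h2=5, slots 9,3 occupied -> index 8.
Insert 955: h=9, h2=6, slot 9 occupied -> index 4.
Table: [_, 947, 607, 630, 955, 236, 383, _, 944, 878, _]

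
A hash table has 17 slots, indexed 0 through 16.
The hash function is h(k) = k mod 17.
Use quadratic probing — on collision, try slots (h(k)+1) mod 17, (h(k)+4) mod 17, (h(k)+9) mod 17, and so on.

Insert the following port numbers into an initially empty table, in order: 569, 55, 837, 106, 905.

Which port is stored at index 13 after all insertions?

Insert 569: h=8, slot 8 empty → index 8.
Insert 55: h=4, slot 4 empty → index 4.
Insert 837: h=4, slot 4 occupied → index 5.
Insert 106: h=4, slots 4,5,8 occupied → index 13.
Insert 905: h=4, slots 4,5,8,13 occupied → index 3.
Table: [-, -, -, 905, 55, 837, -, -, 569, -, -, -, -, 106, -, -, -]

106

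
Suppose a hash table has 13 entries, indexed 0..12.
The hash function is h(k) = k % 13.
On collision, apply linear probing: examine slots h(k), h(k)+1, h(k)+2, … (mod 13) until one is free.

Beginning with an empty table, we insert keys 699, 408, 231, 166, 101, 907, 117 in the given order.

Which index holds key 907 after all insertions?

699: h=10 -> slot 10
408: h=5 -> slot 5
231: h=10, probe 10,11 -> slot 11
166: h=10, probe 10,11,12 -> slot 12
101: h=10, probe 10,11,12,0 -> slot 0
907: h=10, probe 10,11,12,0,1 -> slot 1
117: h=0, probe 0,1,2 -> slot 2
Table: [101, 907, 117, ., ., 408, ., ., ., ., 699, 231, 166]

1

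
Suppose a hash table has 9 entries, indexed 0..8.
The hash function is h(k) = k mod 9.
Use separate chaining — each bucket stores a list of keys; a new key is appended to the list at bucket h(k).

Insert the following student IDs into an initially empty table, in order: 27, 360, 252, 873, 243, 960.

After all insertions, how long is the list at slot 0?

27 -> bucket 0
360 -> bucket 0 (collision)
252 -> bucket 0 (collision)
873 -> bucket 0 (collision)
243 -> bucket 0 (collision)
960 -> bucket 6
Final buckets:
0: 27 -> 360 -> 252 -> 873 -> 243
1: _
2: _
3: _
4: _
5: _
6: 960
7: _
8: _

5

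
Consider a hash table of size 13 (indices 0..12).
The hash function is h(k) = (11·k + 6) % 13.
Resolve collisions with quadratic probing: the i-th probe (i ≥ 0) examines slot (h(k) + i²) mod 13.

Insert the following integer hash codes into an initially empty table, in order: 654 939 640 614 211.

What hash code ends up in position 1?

Insert 654: h=11, slot 11 empty => index 11.
Insert 939: h=0, slot 0 empty => index 0.
Insert 640: h=0, slot 0 occupied => index 1.
Insert 614: h=0, slots 0,1 occupied => index 4.
Insert 211: h=0, slots 0,1,4 occupied => index 9.
Table: [939, 640, ∅, ∅, 614, ∅, ∅, ∅, ∅, 211, ∅, 654, ∅]

640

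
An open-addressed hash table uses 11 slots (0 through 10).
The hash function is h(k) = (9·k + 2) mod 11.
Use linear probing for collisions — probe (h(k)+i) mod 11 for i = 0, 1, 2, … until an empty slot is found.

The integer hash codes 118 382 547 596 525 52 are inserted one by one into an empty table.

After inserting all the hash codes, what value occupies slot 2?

118: h=8 => slot 8
382: h=8, probe 8,9 => slot 9
547: h=8, probe 8,9,10 => slot 10
596: h=9, probe 9,10,0 => slot 0
525: h=8, probe 8,9,10,0,1 => slot 1
52: h=8, probe 8,9,10,0,1,2 => slot 2
Table: [596, 525, 52, ∅, ∅, ∅, ∅, ∅, 118, 382, 547]

52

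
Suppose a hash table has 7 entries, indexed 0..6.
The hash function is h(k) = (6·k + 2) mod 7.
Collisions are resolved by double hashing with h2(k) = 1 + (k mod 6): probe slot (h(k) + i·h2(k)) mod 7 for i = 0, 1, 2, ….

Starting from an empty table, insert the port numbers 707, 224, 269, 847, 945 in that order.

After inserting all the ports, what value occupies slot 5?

224

707: h=2 -> slot 2
224: h=2, h2=3, probe 2,5 -> slot 5
269: h=6 -> slot 6
847: h=2, h2=2, probe 2,4 -> slot 4
945: h=2, h2=4, probe 2,6,3 -> slot 3
Table: [-, -, 707, 945, 847, 224, 269]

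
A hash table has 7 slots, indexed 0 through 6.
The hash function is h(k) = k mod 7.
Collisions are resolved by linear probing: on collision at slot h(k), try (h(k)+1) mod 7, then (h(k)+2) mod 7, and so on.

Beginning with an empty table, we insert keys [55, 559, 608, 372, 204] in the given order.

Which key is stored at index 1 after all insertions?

55 hashes to 6; slot 6 is free → place at 6.
559 hashes to 6; 6 taken → place at 0.
608 hashes to 6; 6,0 taken → place at 1.
372 hashes to 1; 1 taken → place at 2.
204 hashes to 1; 1,2 taken → place at 3.
Table: [559, 608, 372, 204, -, -, 55]

608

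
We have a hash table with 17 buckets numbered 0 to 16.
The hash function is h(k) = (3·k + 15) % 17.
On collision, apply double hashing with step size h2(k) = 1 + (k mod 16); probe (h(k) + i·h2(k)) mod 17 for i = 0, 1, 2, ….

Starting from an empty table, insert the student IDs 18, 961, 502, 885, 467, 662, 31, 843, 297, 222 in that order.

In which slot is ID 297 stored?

Insert 18: h=1, slot 1 empty → index 1.
Insert 961: h=8, slot 8 empty → index 8.
Insert 502: h=8, h2=7, slot 8 occupied → index 15.
Insert 885: h=1, h2=6, slot 1 occupied → index 7.
Insert 467: h=5, slot 5 empty → index 5.
Insert 662: h=12, slot 12 empty → index 12.
Insert 31: h=6, slot 6 empty → index 6.
Insert 843: h=11, slot 11 empty → index 11.
Insert 297: h=5, h2=10, slots 5,15,8,1,11 occupied → index 4.
Insert 222: h=1, h2=15, slot 1 occupied → index 16.
Table: [∅, 18, ∅, ∅, 297, 467, 31, 885, 961, ∅, ∅, 843, 662, ∅, ∅, 502, 222]

4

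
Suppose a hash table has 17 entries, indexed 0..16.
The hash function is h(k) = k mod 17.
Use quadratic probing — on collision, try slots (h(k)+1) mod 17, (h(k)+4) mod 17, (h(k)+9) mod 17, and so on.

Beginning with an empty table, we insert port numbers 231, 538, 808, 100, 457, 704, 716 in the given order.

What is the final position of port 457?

16

Insert 231: h=10, slot 10 empty => index 10.
Insert 538: h=11, slot 11 empty => index 11.
Insert 808: h=9, slot 9 empty => index 9.
Insert 100: h=15, slot 15 empty => index 15.
Insert 457: h=15, slot 15 occupied => index 16.
Insert 704: h=7, slot 7 empty => index 7.
Insert 716: h=2, slot 2 empty => index 2.
Table: [—, —, 716, —, —, —, —, 704, —, 808, 231, 538, —, —, —, 100, 457]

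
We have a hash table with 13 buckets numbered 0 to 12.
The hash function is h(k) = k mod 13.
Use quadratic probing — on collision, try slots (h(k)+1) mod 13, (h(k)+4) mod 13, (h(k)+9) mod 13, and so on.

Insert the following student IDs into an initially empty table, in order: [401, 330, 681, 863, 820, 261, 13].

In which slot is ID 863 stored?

9

401: h=11 → slot 11
330: h=5 → slot 5
681: h=5, probe 5,6 → slot 6
863: h=5, probe 5,6,9 → slot 9
820: h=1 → slot 1
261: h=1, probe 1,2 → slot 2
13: h=0 → slot 0
Table: [13, 820, 261, ., ., 330, 681, ., ., 863, ., 401, .]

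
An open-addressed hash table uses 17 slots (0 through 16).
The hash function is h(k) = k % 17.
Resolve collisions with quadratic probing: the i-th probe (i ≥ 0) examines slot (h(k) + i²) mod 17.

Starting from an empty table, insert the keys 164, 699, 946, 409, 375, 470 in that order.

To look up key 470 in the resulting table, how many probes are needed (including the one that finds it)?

164 hashes to 11; slot 11 is free -> place at 11.
699 hashes to 2; slot 2 is free -> place at 2.
946 hashes to 11; 11 taken -> place at 12.
409 hashes to 1; slot 1 is free -> place at 1.
375 hashes to 1; 1,2 taken -> place at 5.
470 hashes to 11; 11,12 taken -> place at 15.
Table: [—, 409, 699, —, —, 375, —, —, —, —, —, 164, 946, —, —, 470, —]
Lookup 470: h=11, probe 11,12,15 → found at 15.

3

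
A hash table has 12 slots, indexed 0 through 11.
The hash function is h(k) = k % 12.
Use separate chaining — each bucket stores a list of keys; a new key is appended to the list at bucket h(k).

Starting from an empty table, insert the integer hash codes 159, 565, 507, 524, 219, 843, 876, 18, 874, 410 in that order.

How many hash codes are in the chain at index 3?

4

159 -> bucket 3
565 -> bucket 1
507 -> bucket 3 (collision)
524 -> bucket 8
219 -> bucket 3 (collision)
843 -> bucket 3 (collision)
876 -> bucket 0
18 -> bucket 6
874 -> bucket 10
410 -> bucket 2
Final buckets:
0: 876
1: 565
2: 410
3: 159 -> 507 -> 219 -> 843
4: —
5: —
6: 18
7: —
8: 524
9: —
10: 874
11: —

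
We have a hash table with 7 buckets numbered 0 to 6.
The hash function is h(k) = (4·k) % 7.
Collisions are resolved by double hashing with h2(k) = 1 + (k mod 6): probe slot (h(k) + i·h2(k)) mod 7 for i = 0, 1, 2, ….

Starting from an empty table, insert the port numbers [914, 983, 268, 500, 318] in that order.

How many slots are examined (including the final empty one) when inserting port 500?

3

914 hashes to 2; slot 2 is free => place at 2.
983 hashes to 5; slot 5 is free => place at 5.
268 hashes to 1; slot 1 is free => place at 1.
500 hashes to 5, h2=3; 5,1 taken => place at 4.
318 hashes to 5, h2=1; 5 taken => place at 6.
Table: [∅, 268, 914, ∅, 500, 983, 318]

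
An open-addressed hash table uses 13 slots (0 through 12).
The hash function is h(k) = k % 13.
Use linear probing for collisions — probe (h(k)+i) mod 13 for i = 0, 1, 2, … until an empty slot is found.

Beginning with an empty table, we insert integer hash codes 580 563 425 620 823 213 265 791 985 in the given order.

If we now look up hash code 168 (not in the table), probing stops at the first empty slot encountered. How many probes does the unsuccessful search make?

2

580: h=8 => slot 8
563: h=4 => slot 4
425: h=9 => slot 9
620: h=9, probe 9,10 => slot 10
823: h=4, probe 4,5 => slot 5
213: h=5, probe 5,6 => slot 6
265: h=5, probe 5,6,7 => slot 7
791: h=11 => slot 11
985: h=10, probe 10,11,12 => slot 12
Table: [∅, ∅, ∅, ∅, 563, 823, 213, 265, 580, 425, 620, 791, 985]
Lookup 168: h=12, probe 12,0 → slot 0 empty, not found.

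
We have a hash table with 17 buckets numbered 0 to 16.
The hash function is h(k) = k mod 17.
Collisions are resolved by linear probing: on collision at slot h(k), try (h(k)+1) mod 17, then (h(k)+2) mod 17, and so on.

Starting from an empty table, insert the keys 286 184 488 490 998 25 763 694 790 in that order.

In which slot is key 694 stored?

1

Insert 286: h=14, slot 14 empty => index 14.
Insert 184: h=14, slot 14 occupied => index 15.
Insert 488: h=12, slot 12 empty => index 12.
Insert 490: h=14, slots 14,15 occupied => index 16.
Insert 998: h=12, slot 12 occupied => index 13.
Insert 25: h=8, slot 8 empty => index 8.
Insert 763: h=15, slots 15,16 occupied => index 0.
Insert 694: h=14, slots 14,15,16,0 occupied => index 1.
Insert 790: h=8, slot 8 occupied => index 9.
Table: [763, 694, ., ., ., ., ., ., 25, 790, ., ., 488, 998, 286, 184, 490]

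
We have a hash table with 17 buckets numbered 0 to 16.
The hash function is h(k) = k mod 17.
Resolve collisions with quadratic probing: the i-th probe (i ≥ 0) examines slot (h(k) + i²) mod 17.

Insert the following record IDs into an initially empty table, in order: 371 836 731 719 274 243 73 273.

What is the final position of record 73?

Insert 371: h=14, slot 14 empty -> index 14.
Insert 836: h=3, slot 3 empty -> index 3.
Insert 731: h=0, slot 0 empty -> index 0.
Insert 719: h=5, slot 5 empty -> index 5.
Insert 274: h=2, slot 2 empty -> index 2.
Insert 243: h=5, slot 5 occupied -> index 6.
Insert 73: h=5, slots 5,6 occupied -> index 9.
Insert 273: h=1, slot 1 empty -> index 1.
Table: [731, 273, 274, 836, —, 719, 243, —, —, 73, —, —, —, —, 371, —, —]

9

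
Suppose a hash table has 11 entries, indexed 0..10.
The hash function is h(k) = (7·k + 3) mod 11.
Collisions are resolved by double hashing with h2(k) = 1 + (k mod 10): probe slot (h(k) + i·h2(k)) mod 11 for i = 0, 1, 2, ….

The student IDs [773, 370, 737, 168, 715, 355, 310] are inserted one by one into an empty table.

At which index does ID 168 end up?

0

Insert 773: h=2, slot 2 empty -> index 2.
Insert 370: h=8, slot 8 empty -> index 8.
Insert 737: h=3, slot 3 empty -> index 3.
Insert 168: h=2, h2=9, slot 2 occupied -> index 0.
Insert 715: h=3, h2=6, slot 3 occupied -> index 9.
Insert 355: h=2, h2=6, slots 2,8,3,9 occupied -> index 4.
Insert 310: h=6, slot 6 empty -> index 6.
Table: [168, —, 773, 737, 355, —, 310, —, 370, 715, —]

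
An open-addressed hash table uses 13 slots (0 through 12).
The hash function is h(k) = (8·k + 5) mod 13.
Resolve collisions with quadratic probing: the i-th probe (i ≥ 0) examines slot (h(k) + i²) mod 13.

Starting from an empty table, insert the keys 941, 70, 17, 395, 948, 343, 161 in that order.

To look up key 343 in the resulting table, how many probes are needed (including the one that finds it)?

4

941: h=6 → slot 6
70: h=6, probe 6,7 → slot 7
17: h=11 → slot 11
395: h=6, probe 6,7,10 → slot 10
948: h=10, probe 10,11,1 → slot 1
343: h=6, probe 6,7,10,2 → slot 2
161: h=6, probe 6,7,10,2,9 → slot 9
Table: [—, 948, 343, —, —, —, 941, 70, —, 161, 395, 17, —]
Lookup 343: h=6, probe 6,7,10,2 → found at 2.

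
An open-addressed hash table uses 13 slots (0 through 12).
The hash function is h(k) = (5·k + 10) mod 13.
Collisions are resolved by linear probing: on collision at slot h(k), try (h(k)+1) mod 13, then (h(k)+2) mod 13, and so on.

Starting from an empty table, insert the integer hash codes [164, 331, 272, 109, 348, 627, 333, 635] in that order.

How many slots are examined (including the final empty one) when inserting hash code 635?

3

164 hashes to 11; slot 11 is free -> place at 11.
331 hashes to 1; slot 1 is free -> place at 1.
272 hashes to 5; slot 5 is free -> place at 5.
109 hashes to 9; slot 9 is free -> place at 9.
348 hashes to 8; slot 8 is free -> place at 8.
627 hashes to 12; slot 12 is free -> place at 12.
333 hashes to 11; 11,12 taken -> place at 0.
635 hashes to 0; 0,1 taken -> place at 2.
Table: [333, 331, 635, -, -, 272, -, -, 348, 109, -, 164, 627]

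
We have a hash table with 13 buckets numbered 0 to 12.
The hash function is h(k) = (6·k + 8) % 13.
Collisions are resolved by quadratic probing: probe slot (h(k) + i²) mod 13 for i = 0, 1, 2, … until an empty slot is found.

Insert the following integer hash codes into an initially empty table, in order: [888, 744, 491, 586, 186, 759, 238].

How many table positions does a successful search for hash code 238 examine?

Insert 888: h=6, slot 6 empty → index 6.
Insert 744: h=0, slot 0 empty → index 0.
Insert 491: h=3, slot 3 empty → index 3.
Insert 586: h=1, slot 1 empty → index 1.
Insert 186: h=6, slot 6 occupied → index 7.
Insert 759: h=12, slot 12 empty → index 12.
Insert 238: h=6, slots 6,7 occupied → index 10.
Table: [744, 586, ., 491, ., ., 888, 186, ., ., 238, ., 759]
Lookup 238: h=6, probe 6,7,10 → found at 10.

3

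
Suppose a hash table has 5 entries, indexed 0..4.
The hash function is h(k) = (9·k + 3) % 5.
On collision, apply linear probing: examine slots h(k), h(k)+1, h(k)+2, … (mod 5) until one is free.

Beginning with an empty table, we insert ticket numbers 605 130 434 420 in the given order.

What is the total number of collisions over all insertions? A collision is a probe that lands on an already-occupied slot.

Insert 605: h=3, slot 3 empty → index 3.
Insert 130: h=3, slot 3 occupied → index 4.
Insert 434: h=4, slot 4 occupied → index 0.
Insert 420: h=3, slots 3,4,0 occupied → index 1.
Table: [434, 420, _, 605, 130]

5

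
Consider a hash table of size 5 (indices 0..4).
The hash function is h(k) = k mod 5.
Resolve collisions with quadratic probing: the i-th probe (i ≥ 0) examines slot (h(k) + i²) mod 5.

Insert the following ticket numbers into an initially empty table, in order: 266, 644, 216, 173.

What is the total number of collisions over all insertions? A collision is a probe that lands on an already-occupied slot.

266 hashes to 1; slot 1 is free → place at 1.
644 hashes to 4; slot 4 is free → place at 4.
216 hashes to 1; 1 taken → place at 2.
173 hashes to 3; slot 3 is free → place at 3.
Table: [—, 266, 216, 173, 644]

1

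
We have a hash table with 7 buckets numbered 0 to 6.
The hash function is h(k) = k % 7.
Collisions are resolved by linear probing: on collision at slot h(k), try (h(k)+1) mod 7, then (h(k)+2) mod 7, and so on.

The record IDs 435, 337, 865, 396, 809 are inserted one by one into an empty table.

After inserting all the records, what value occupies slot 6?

809

435 hashes to 1; slot 1 is free -> place at 1.
337 hashes to 1; 1 taken -> place at 2.
865 hashes to 4; slot 4 is free -> place at 4.
396 hashes to 4; 4 taken -> place at 5.
809 hashes to 4; 4,5 taken -> place at 6.
Table: [_, 435, 337, _, 865, 396, 809]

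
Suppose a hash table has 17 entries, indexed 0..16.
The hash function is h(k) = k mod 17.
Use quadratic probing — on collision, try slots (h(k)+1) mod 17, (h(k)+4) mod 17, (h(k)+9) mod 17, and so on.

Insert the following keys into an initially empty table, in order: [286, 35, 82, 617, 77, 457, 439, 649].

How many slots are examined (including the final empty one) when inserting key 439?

4

286 hashes to 14; slot 14 is free -> place at 14.
35 hashes to 1; slot 1 is free -> place at 1.
82 hashes to 14; 14 taken -> place at 15.
617 hashes to 5; slot 5 is free -> place at 5.
77 hashes to 9; slot 9 is free -> place at 9.
457 hashes to 15; 15 taken -> place at 16.
439 hashes to 14; 14,15,1 taken -> place at 6.
649 hashes to 3; slot 3 is free -> place at 3.
Table: [-, 35, -, 649, -, 617, 439, -, -, 77, -, -, -, -, 286, 82, 457]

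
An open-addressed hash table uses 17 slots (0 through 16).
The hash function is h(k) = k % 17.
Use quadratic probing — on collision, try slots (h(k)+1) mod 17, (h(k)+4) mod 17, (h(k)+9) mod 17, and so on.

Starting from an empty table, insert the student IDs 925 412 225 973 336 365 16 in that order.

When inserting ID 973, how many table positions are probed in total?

Insert 925: h=7, slot 7 empty -> index 7.
Insert 412: h=4, slot 4 empty -> index 4.
Insert 225: h=4, slot 4 occupied -> index 5.
Insert 973: h=4, slots 4,5 occupied -> index 8.
Insert 336: h=13, slot 13 empty -> index 13.
Insert 365: h=8, slot 8 occupied -> index 9.
Insert 16: h=16, slot 16 empty -> index 16.
Table: [∅, ∅, ∅, ∅, 412, 225, ∅, 925, 973, 365, ∅, ∅, ∅, 336, ∅, ∅, 16]

3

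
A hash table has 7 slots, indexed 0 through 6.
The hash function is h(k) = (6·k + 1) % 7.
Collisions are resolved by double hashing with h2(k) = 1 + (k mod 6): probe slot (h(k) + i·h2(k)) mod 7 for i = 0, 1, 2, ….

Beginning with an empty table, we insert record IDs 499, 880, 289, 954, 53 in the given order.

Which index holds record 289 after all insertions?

Insert 499: h=6, slot 6 empty → index 6.
Insert 880: h=3, slot 3 empty → index 3.
Insert 289: h=6, h2=2, slot 6 occupied → index 1.
Insert 954: h=6, h2=1, slot 6 occupied → index 0.
Insert 53: h=4, slot 4 empty → index 4.
Table: [954, 289, -, 880, 53, -, 499]

1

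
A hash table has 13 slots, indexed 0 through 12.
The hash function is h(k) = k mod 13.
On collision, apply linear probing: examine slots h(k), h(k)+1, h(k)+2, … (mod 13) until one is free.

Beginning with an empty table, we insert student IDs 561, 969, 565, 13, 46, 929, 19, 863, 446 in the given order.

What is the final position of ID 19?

10

561: h=2 → slot 2
969: h=7 → slot 7
565: h=6 → slot 6
13: h=0 → slot 0
46: h=7, probe 7,8 → slot 8
929: h=6, probe 6,7,8,9 → slot 9
19: h=6, probe 6,7,8,9,10 → slot 10
863: h=5 → slot 5
446: h=4 → slot 4
Table: [13, ., 561, ., 446, 863, 565, 969, 46, 929, 19, ., .]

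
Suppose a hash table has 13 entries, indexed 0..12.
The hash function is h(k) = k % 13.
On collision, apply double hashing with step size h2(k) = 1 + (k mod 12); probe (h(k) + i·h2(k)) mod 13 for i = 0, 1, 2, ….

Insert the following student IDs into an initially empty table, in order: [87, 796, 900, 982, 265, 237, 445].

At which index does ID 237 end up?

87 hashes to 9; slot 9 is free → place at 9.
796 hashes to 3; slot 3 is free → place at 3.
900 hashes to 3, h2=1; 3 taken → place at 4.
982 hashes to 7; slot 7 is free → place at 7.
265 hashes to 5; slot 5 is free → place at 5.
237 hashes to 3, h2=10; 3 taken → place at 0.
445 hashes to 3, h2=2; 3,5,7,9 taken → place at 11.
Table: [237, —, —, 796, 900, 265, —, 982, —, 87, —, 445, —]

0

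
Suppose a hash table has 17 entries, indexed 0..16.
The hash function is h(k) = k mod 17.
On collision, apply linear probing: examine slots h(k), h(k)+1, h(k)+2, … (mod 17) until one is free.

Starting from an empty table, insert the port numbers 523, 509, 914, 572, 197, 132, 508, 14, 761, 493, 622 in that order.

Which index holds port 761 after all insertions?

2

523 hashes to 13; slot 13 is free → place at 13.
509 hashes to 16; slot 16 is free → place at 16.
914 hashes to 13; 13 taken → place at 14.
572 hashes to 11; slot 11 is free → place at 11.
197 hashes to 10; slot 10 is free → place at 10.
132 hashes to 13; 13,14 taken → place at 15.
508 hashes to 15; 15,16 taken → place at 0.
14 hashes to 14; 14,15,16,0 taken → place at 1.
761 hashes to 13; 13,14,15,16,0,1 taken → place at 2.
493 hashes to 0; 0,1,2 taken → place at 3.
622 hashes to 10; 10,11 taken → place at 12.
Table: [508, 14, 761, 493, -, -, -, -, -, -, 197, 572, 622, 523, 914, 132, 509]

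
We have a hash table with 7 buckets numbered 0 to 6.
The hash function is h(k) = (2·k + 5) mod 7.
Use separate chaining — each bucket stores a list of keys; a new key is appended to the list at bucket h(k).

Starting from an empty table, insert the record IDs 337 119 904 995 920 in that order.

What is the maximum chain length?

337 -> bucket 0
119 -> bucket 5
904 -> bucket 0 (collision)
995 -> bucket 0 (collision)
920 -> bucket 4
Final buckets:
0: 337 -> 904 -> 995
1: ∅
2: ∅
3: ∅
4: 920
5: 119
6: ∅

3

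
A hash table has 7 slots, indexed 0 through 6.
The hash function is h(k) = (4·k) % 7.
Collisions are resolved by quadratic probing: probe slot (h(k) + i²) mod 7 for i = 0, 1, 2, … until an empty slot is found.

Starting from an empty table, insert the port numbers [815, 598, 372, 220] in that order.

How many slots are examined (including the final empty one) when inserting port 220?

3

Insert 815: h=5, slot 5 empty → index 5.
Insert 598: h=5, slot 5 occupied → index 6.
Insert 372: h=4, slot 4 empty → index 4.
Insert 220: h=5, slots 5,6 occupied → index 2.
Table: [∅, ∅, 220, ∅, 372, 815, 598]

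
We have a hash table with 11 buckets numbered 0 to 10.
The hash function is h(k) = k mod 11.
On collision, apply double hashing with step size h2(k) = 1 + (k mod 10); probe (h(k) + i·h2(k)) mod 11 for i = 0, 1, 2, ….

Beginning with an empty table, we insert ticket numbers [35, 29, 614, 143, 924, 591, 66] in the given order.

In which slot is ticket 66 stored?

35 hashes to 2; slot 2 is free -> place at 2.
29 hashes to 7; slot 7 is free -> place at 7.
614 hashes to 9; slot 9 is free -> place at 9.
143 hashes to 0; slot 0 is free -> place at 0.
924 hashes to 0, h2=5; 0 taken -> place at 5.
591 hashes to 8; slot 8 is free -> place at 8.
66 hashes to 0, h2=7; 0,7 taken -> place at 3.
Table: [143, —, 35, 66, —, 924, —, 29, 591, 614, —]

3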